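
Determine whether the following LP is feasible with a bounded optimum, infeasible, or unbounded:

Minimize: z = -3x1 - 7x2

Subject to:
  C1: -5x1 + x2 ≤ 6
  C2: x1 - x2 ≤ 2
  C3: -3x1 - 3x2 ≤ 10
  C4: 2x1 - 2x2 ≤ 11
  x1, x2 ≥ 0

Unbounded (objective can decrease without bound)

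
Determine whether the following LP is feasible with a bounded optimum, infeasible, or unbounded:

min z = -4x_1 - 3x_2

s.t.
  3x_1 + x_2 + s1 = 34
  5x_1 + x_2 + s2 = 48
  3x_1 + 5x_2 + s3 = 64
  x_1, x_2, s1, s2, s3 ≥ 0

Feasible with a bounded optimal solution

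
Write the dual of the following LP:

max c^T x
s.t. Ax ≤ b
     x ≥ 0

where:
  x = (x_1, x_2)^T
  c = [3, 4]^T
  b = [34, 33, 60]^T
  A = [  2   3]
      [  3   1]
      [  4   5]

Primal max cᵀx s.t. Ax ≤ b, x ≥ 0  →  Dual min bᵀy s.t. Aᵀy ≥ c, y ≥ 0.

Minimize: z = 34y1 + 33y2 + 60y3

Subject to:
  2y1 + 3y2 + 4y3 ≥ 3
  3y1 + y2 + 5y3 ≥ 4
  y1, y2, y3 ≥ 0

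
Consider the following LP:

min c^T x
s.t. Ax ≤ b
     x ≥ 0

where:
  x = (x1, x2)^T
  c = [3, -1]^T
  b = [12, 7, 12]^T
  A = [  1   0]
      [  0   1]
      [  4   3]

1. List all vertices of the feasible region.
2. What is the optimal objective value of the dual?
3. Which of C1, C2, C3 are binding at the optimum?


1. (0, 0), (3, 0), (0, 4)
2. -4
3. C3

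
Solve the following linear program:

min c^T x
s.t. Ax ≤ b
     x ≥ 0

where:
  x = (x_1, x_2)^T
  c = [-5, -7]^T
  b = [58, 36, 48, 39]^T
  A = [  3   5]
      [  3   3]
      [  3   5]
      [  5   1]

Evaluate the objective at each vertex of the feasible region:
  z(0, 0) = 0
  z(7.8, 0) = -39
  z(6.75, 5.25) = -70.5
  z(6, 6) = -72  ←
  z(0, 9.6) = -67.2
The minimum is at x_1 = 6, x_2 = 6.

x_1 = 6, x_2 = 6, z = -72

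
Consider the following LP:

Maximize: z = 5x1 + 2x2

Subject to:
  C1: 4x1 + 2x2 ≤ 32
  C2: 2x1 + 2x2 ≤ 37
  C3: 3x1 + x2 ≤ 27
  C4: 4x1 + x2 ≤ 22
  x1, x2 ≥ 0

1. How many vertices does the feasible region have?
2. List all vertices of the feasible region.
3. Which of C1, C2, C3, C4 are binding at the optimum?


1. 4
2. (0, 0), (5.5, 0), (3, 10), (0, 16)
3. C1, C4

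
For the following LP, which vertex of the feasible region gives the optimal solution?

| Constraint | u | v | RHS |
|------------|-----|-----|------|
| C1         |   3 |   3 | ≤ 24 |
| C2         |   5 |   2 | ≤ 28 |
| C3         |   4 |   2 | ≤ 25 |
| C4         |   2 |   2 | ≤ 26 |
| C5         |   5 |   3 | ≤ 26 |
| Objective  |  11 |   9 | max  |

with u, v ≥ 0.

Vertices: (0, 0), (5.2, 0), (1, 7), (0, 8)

Evaluate the objective at each vertex of the feasible region:
  z(0, 0) = 0
  z(5.2, 0) = 57.2
  z(1, 7) = 74  ←
  z(0, 8) = 72
The maximum is at u = 1, v = 7.

(1, 7)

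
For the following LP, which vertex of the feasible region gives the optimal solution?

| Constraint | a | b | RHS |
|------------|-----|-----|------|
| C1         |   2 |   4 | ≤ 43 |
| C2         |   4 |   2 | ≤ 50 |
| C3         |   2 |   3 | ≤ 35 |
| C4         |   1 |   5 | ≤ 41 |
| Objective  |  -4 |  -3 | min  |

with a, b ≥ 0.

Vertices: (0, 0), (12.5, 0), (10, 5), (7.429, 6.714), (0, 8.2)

Evaluate the objective at each vertex of the feasible region:
  z(0, 0) = 0
  z(12.5, 0) = -50
  z(10, 5) = -55  ←
  z(7.429, 6.714) = -49.86
  z(0, 8.2) = -24.6
The minimum is at a = 10, b = 5.

(10, 5)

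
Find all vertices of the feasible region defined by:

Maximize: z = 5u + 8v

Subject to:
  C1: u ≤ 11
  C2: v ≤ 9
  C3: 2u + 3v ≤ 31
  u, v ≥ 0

(0, 0), (11, 0), (11, 3), (2, 9), (0, 9)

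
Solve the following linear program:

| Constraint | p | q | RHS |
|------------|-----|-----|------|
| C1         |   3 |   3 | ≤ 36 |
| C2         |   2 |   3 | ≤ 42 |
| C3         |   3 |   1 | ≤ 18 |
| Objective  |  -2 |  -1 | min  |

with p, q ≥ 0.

Evaluate the objective at each vertex of the feasible region:
  z(0, 0) = 0
  z(6, 0) = -12
  z(3, 9) = -15  ←
  z(0, 12) = -12
The minimum is at p = 3, q = 9.

p = 3, q = 9, z = -15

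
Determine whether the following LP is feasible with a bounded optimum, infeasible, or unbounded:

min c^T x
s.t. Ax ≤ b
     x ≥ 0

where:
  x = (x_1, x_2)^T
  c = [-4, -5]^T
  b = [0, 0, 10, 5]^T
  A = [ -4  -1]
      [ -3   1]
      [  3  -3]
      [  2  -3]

Unbounded (objective can decrease without bound)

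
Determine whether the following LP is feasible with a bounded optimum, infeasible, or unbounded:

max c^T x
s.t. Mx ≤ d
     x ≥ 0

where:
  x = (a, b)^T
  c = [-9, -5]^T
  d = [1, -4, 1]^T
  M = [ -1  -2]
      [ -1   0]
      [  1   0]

Infeasible (no feasible solution exists)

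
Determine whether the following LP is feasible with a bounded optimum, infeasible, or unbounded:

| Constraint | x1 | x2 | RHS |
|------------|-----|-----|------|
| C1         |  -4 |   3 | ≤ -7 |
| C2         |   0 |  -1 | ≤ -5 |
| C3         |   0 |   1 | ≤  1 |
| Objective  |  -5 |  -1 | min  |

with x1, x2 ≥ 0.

Infeasible (no feasible solution exists)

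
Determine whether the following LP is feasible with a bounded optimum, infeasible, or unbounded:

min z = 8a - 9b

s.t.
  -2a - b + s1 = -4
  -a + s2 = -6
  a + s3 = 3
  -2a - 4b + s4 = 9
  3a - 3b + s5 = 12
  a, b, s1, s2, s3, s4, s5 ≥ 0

Infeasible (no feasible solution exists)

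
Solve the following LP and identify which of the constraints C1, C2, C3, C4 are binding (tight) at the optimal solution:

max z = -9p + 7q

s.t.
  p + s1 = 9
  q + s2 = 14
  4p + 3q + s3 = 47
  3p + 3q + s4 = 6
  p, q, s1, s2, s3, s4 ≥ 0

At p = 0, q = 2, compute slack b - a·x for each constraint:
  C1: 9 − 0 = 9  (slack)
  C2: 14 − 2 = 12  (slack)
  C3: 47 − 6 = 41  (slack)
  C4: 6 − 6 = 0  (binding)

Optimal: p = 0, q = 2
Binding: C4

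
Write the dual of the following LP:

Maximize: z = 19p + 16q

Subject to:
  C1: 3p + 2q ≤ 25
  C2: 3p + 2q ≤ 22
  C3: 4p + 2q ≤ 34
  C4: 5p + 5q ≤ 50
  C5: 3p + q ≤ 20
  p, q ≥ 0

Primal max cᵀx s.t. Ax ≤ b, x ≥ 0  →  Dual min bᵀy s.t. Aᵀy ≥ c, y ≥ 0.

Minimize: z = 25y1 + 22y2 + 34y3 + 50y4 + 20y5

Subject to:
  3y1 + 3y2 + 4y3 + 5y4 + 3y5 ≥ 19
  2y1 + 2y2 + 2y3 + 5y4 + y5 ≥ 16
  y1, y2, y3, y4, y5 ≥ 0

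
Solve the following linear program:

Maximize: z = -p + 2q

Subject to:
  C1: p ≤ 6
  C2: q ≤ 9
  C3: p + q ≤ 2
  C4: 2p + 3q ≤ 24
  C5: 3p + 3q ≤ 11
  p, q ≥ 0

Evaluate the objective at each vertex of the feasible region:
  z(0, 0) = 0
  z(2, 0) = -2
  z(0, 2) = 4  ←
The maximum is at p = 0, q = 2.

p = 0, q = 2, z = 4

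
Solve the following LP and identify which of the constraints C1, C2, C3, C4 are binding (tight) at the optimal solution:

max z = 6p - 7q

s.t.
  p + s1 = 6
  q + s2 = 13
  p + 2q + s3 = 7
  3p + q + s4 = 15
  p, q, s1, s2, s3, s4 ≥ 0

At p = 5, q = 0, compute slack b - a·x for each constraint:
  C1: 6 − 5 = 1  (slack)
  C2: 13 − 0 = 13  (slack)
  C3: 7 − 5 = 2  (slack)
  C4: 15 − 15 = 0  (binding)

Optimal: p = 5, q = 0
Binding: C4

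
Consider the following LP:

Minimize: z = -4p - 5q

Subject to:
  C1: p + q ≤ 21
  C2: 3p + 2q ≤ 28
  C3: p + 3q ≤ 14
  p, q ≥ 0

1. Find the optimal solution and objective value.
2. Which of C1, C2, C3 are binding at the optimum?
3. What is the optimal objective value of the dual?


1. p = 8, q = 2, z = -42
2. C2, C3
3. -42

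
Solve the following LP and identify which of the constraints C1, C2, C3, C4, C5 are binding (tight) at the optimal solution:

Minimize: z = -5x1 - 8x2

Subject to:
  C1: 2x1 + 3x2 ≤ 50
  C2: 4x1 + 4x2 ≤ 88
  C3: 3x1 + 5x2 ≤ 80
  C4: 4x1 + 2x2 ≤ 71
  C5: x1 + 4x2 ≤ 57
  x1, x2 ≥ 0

At x1 = 10, x2 = 10, compute slack b - a·x for each constraint:
  C1: 50 − 50 = 0  (binding)
  C2: 88 − 80 = 8  (slack)
  C3: 80 − 80 = 0  (binding)
  C4: 71 − 60 = 11  (slack)
  C5: 57 − 50 = 7  (slack)

Optimal: x1 = 10, x2 = 10
Binding: C1, C3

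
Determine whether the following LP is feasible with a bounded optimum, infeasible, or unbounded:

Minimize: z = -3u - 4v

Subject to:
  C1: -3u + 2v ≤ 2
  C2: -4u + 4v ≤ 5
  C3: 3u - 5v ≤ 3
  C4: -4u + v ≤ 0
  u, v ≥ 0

Unbounded (objective can decrease without bound)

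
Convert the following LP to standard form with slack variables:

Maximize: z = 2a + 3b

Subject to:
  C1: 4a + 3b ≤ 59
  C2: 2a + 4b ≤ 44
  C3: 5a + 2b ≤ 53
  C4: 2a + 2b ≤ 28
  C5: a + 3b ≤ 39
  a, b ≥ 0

max z = 2a + 3b

s.t.
  4a + 3b + s1 = 59
  2a + 4b + s2 = 44
  5a + 2b + s3 = 53
  2a + 2b + s4 = 28
  a + 3b + s5 = 39
  a, b, s1, s2, s3, s4, s5 ≥ 0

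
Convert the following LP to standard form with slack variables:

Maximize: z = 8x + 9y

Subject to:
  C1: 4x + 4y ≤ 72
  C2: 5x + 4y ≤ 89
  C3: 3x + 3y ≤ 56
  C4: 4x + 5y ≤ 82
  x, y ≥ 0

max z = 8x + 9y

s.t.
  4x + 4y + s1 = 72
  5x + 4y + s2 = 89
  3x + 3y + s3 = 56
  4x + 5y + s4 = 82
  x, y, s1, s2, s3, s4 ≥ 0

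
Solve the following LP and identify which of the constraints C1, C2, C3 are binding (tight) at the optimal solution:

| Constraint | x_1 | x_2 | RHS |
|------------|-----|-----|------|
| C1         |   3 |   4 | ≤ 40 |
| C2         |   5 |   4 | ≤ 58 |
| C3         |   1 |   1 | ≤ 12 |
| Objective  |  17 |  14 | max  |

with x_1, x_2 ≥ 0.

At x_1 = 10, x_2 = 2, compute slack b - a·x for each constraint:
  C1: 40 − 38 = 2  (slack)
  C2: 58 − 58 = 0  (binding)
  C3: 12 − 12 = 0  (binding)

Optimal: x_1 = 10, x_2 = 2
Binding: C2, C3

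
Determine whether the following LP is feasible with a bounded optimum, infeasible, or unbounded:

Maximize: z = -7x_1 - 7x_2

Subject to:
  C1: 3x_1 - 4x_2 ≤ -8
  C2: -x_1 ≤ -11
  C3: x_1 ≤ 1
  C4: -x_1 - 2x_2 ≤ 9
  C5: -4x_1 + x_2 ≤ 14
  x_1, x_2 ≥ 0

Infeasible (no feasible solution exists)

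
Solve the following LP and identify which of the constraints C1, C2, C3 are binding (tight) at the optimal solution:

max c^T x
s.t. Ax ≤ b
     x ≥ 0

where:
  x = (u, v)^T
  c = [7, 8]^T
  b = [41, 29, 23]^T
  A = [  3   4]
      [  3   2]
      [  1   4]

At u = 7, v = 4, compute slack b - a·x for each constraint:
  C1: 41 − 37 = 4  (slack)
  C2: 29 − 29 = 0  (binding)
  C3: 23 − 23 = 0  (binding)

Optimal: u = 7, v = 4
Binding: C2, C3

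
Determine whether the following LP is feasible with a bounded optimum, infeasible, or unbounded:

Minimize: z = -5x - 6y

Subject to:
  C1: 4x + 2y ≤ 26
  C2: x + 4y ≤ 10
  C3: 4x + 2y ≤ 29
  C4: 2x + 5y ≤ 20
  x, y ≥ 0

Feasible with a bounded optimal solution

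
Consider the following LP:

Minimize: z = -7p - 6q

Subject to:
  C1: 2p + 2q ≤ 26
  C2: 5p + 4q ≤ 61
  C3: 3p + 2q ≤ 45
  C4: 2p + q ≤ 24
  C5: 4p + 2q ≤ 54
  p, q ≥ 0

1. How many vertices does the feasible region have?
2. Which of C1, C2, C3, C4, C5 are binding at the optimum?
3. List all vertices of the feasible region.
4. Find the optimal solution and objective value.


1. 5
2. C1, C2
3. (0, 0), (12, 0), (11.67, 0.6667), (9, 4), (0, 13)
4. p = 9, q = 4, z = -87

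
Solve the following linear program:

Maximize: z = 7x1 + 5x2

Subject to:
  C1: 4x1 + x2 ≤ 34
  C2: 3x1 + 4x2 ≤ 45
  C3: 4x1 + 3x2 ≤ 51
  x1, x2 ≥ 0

Evaluate the objective at each vertex of the feasible region:
  z(0, 0) = 0
  z(8.5, 0) = 59.5
  z(7, 6) = 79  ←
  z(0, 11.25) = 56.25
The maximum is at x1 = 7, x2 = 6.

x1 = 7, x2 = 6, z = 79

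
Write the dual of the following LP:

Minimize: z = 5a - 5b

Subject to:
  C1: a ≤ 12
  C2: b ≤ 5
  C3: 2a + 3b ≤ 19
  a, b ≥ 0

Primal min cᵀx s.t. Ax ≤ b, x ≥ 0  →  Dual max −bᵀy s.t. Aᵀy ≥ −c, y ≥ 0.

Maximize: z = -12y1 - 5y2 - 19y3

Subject to:
  y1 + 2y3 ≥ -5
  y2 + 3y3 ≥ 5
  y1, y2, y3 ≥ 0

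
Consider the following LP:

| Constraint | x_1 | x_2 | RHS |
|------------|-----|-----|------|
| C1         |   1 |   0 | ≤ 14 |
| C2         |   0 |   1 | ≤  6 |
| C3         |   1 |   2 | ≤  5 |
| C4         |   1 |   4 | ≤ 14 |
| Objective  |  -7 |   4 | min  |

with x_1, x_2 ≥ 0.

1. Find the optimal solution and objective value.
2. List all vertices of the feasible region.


1. x_1 = 5, x_2 = 0, z = -35
2. (0, 0), (5, 0), (0, 2.5)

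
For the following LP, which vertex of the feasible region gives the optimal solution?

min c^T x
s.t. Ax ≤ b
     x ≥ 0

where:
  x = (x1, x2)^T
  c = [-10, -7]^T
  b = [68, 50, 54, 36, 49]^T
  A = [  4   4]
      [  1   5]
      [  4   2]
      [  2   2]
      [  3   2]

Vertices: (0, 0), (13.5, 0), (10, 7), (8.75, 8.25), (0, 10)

Evaluate the objective at each vertex of the feasible region:
  z(0, 0) = 0
  z(13.5, 0) = -135
  z(10, 7) = -149  ←
  z(8.75, 8.25) = -145.2
  z(0, 10) = -70
The minimum is at x1 = 10, x2 = 7.

(10, 7)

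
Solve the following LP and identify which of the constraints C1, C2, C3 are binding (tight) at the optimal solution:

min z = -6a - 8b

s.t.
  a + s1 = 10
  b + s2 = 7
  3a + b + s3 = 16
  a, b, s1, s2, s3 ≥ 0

At a = 3, b = 7, compute slack b - a·x for each constraint:
  C1: 10 − 3 = 7  (slack)
  C2: 7 − 7 = 0  (binding)
  C3: 16 − 16 = 0  (binding)

Optimal: a = 3, b = 7
Binding: C2, C3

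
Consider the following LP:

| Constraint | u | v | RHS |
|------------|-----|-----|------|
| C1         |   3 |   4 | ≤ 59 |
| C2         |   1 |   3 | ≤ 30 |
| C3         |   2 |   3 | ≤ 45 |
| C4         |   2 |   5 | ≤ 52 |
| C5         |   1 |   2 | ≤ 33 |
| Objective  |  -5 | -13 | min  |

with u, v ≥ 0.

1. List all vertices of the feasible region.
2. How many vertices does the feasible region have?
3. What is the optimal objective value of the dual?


1. (0, 0), (19.67, 0), (12.43, 5.429), (6, 8), (0, 10)
2. 5
3. -134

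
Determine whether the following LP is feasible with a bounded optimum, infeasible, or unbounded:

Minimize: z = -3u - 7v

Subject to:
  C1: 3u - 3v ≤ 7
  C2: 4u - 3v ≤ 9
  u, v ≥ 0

Unbounded (objective can decrease without bound)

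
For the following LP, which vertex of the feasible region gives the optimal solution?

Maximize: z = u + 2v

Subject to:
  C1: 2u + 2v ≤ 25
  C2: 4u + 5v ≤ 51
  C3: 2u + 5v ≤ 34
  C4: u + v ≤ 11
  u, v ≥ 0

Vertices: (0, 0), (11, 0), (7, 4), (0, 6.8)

Evaluate the objective at each vertex of the feasible region:
  z(0, 0) = 0
  z(11, 0) = 11
  z(7, 4) = 15  ←
  z(0, 6.8) = 13.6
The maximum is at u = 7, v = 4.

(7, 4)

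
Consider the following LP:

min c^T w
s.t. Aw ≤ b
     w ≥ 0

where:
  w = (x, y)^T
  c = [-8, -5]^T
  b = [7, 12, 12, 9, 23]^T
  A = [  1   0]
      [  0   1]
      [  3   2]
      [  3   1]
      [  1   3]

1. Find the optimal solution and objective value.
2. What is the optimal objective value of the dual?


1. x = 2, y = 3, z = -31
2. -31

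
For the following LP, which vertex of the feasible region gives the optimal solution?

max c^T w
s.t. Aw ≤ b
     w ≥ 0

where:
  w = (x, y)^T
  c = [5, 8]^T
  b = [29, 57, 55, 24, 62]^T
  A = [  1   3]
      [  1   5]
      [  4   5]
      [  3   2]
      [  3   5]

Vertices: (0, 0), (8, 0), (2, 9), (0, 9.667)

Evaluate the objective at each vertex of the feasible region:
  z(0, 0) = 0
  z(8, 0) = 40
  z(2, 9) = 82  ←
  z(0, 9.667) = 77.33
The maximum is at x = 2, y = 9.

(2, 9)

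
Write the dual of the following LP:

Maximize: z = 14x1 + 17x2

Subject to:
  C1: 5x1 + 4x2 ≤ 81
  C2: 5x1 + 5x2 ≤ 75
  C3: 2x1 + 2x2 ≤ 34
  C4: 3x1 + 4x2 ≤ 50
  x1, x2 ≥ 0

Primal max cᵀx s.t. Ax ≤ b, x ≥ 0  →  Dual min bᵀy s.t. Aᵀy ≥ c, y ≥ 0.

Minimize: z = 81y1 + 75y2 + 34y3 + 50y4

Subject to:
  5y1 + 5y2 + 2y3 + 3y4 ≥ 14
  4y1 + 5y2 + 2y3 + 4y4 ≥ 17
  y1, y2, y3, y4 ≥ 0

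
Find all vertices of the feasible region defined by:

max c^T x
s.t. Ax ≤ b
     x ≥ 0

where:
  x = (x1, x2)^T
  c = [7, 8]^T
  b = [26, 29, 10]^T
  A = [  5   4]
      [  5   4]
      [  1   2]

(0, 0), (5.2, 0), (2, 4), (0, 5)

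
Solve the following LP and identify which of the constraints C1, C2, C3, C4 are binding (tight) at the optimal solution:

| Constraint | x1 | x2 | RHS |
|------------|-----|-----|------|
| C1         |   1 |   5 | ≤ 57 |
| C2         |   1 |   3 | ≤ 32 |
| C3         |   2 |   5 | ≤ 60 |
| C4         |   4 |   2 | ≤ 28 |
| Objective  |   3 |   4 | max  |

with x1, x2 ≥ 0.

At x1 = 2, x2 = 10, compute slack b - a·x for each constraint:
  C1: 57 − 52 = 5  (slack)
  C2: 32 − 32 = 0  (binding)
  C3: 60 − 54 = 6  (slack)
  C4: 28 − 28 = 0  (binding)

Optimal: x1 = 2, x2 = 10
Binding: C2, C4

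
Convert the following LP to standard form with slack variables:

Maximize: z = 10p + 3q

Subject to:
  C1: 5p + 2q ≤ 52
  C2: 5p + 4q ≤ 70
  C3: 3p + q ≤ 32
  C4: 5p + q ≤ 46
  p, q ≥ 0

max z = 10p + 3q

s.t.
  5p + 2q + s1 = 52
  5p + 4q + s2 = 70
  3p + q + s3 = 32
  5p + q + s4 = 46
  p, q, s1, s2, s3, s4 ≥ 0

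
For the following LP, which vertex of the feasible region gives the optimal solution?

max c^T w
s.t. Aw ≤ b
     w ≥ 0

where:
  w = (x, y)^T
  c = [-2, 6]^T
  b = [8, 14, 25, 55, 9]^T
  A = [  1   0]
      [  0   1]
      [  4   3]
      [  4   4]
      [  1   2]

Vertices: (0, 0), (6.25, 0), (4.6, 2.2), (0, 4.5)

Evaluate the objective at each vertex of the feasible region:
  z(0, 0) = 0
  z(6.25, 0) = -12.5
  z(4.6, 2.2) = 4
  z(0, 4.5) = 27  ←
The maximum is at x = 0, y = 4.5.

(0, 4.5)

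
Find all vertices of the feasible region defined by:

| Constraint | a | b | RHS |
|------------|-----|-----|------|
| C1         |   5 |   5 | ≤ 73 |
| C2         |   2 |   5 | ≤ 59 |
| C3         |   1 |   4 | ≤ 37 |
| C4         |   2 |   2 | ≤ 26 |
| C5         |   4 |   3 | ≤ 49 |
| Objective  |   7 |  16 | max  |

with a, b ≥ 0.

(0, 0), (12.25, 0), (10, 3), (5, 8), (0, 9.25)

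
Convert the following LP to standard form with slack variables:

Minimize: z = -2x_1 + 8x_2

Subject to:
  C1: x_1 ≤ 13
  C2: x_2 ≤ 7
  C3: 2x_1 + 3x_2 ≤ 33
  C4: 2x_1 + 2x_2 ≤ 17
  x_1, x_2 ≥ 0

min z = -2x_1 + 8x_2

s.t.
  x_1 + s1 = 13
  x_2 + s2 = 7
  2x_1 + 3x_2 + s3 = 33
  2x_1 + 2x_2 + s4 = 17
  x_1, x_2, s1, s2, s3, s4 ≥ 0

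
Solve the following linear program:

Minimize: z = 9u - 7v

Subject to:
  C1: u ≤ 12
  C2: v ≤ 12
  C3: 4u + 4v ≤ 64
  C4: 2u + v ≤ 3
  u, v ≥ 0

Evaluate the objective at each vertex of the feasible region:
  z(0, 0) = 0
  z(1.5, 0) = 13.5
  z(0, 3) = -21  ←
The minimum is at u = 0, v = 3.

u = 0, v = 3, z = -21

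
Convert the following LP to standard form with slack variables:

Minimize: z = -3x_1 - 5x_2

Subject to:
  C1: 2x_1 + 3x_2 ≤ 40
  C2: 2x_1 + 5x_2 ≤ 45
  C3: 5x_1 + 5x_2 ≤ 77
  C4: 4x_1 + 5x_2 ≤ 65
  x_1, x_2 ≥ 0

min z = -3x_1 - 5x_2

s.t.
  2x_1 + 3x_2 + s1 = 40
  2x_1 + 5x_2 + s2 = 45
  5x_1 + 5x_2 + s3 = 77
  4x_1 + 5x_2 + s4 = 65
  x_1, x_2, s1, s2, s3, s4 ≥ 0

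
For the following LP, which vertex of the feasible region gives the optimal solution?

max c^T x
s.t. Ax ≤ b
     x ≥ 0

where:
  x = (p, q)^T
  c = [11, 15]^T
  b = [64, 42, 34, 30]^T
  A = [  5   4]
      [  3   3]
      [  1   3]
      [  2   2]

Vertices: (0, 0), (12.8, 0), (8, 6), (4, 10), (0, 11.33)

Evaluate the objective at each vertex of the feasible region:
  z(0, 0) = 0
  z(12.8, 0) = 140.8
  z(8, 6) = 178
  z(4, 10) = 194  ←
  z(0, 11.33) = 170
The maximum is at p = 4, q = 10.

(4, 10)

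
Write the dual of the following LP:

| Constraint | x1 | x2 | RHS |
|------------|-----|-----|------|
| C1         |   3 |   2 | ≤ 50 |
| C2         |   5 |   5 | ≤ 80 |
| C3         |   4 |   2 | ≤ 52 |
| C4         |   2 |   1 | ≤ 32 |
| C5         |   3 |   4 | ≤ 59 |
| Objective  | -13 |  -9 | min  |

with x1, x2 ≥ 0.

Primal min cᵀx s.t. Ax ≤ b, x ≥ 0  →  Dual max −bᵀy s.t. Aᵀy ≥ −c, y ≥ 0.

Maximize: z = -50y1 - 80y2 - 52y3 - 32y4 - 59y5

Subject to:
  3y1 + 5y2 + 4y3 + 2y4 + 3y5 ≥ 13
  2y1 + 5y2 + 2y3 + y4 + 4y5 ≥ 9
  y1, y2, y3, y4, y5 ≥ 0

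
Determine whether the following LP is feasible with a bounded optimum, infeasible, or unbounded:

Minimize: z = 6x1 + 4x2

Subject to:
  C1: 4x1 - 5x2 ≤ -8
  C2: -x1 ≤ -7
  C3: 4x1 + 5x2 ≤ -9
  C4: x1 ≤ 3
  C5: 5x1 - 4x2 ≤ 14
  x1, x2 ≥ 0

Infeasible (no feasible solution exists)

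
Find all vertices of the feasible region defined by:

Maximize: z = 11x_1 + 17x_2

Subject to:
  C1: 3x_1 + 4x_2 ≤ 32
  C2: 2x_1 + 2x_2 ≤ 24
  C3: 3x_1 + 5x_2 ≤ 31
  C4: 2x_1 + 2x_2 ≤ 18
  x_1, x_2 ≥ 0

(0, 0), (9, 0), (7, 2), (0, 6.2)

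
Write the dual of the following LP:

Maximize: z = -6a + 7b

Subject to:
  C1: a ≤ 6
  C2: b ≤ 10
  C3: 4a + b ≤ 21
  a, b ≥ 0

Primal max cᵀx s.t. Ax ≤ b, x ≥ 0  →  Dual min bᵀy s.t. Aᵀy ≥ c, y ≥ 0.

Minimize: z = 6y1 + 10y2 + 21y3

Subject to:
  y1 + 4y3 ≥ -6
  y2 + y3 ≥ 7
  y1, y2, y3 ≥ 0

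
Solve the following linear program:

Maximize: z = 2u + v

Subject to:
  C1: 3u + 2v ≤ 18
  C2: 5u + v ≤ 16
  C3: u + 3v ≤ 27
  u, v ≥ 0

Evaluate the objective at each vertex of the feasible region:
  z(0, 0) = 0
  z(3.2, 0) = 6.4
  z(2, 6) = 10  ←
  z(0, 9) = 9
The maximum is at u = 2, v = 6.

u = 2, v = 6, z = 10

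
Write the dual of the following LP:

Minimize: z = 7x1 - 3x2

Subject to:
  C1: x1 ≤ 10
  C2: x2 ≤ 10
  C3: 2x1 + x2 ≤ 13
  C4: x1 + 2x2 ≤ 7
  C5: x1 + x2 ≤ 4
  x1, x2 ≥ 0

Primal min cᵀx s.t. Ax ≤ b, x ≥ 0  →  Dual max −bᵀy s.t. Aᵀy ≥ −c, y ≥ 0.

Maximize: z = -10y1 - 10y2 - 13y3 - 7y4 - 4y5

Subject to:
  y1 + 2y3 + y4 + y5 ≥ -7
  y2 + y3 + 2y4 + y5 ≥ 3
  y1, y2, y3, y4, y5 ≥ 0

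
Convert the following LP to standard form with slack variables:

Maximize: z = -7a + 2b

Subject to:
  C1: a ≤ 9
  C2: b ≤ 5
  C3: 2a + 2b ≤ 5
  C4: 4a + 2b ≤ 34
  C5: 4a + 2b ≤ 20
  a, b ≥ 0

max z = -7a + 2b

s.t.
  a + s1 = 9
  b + s2 = 5
  2a + 2b + s3 = 5
  4a + 2b + s4 = 34
  4a + 2b + s5 = 20
  a, b, s1, s2, s3, s4, s5 ≥ 0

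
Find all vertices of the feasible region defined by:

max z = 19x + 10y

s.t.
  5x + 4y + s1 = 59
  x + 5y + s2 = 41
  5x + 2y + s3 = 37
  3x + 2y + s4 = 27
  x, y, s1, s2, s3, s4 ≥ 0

(0, 0), (7.4, 0), (5, 6), (4.077, 7.385), (0, 8.2)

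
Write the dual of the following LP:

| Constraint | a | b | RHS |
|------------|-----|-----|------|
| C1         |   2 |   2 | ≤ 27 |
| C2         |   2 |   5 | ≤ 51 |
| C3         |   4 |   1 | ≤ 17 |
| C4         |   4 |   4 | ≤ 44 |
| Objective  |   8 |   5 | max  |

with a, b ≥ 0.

Primal max cᵀx s.t. Ax ≤ b, x ≥ 0  →  Dual min bᵀy s.t. Aᵀy ≥ c, y ≥ 0.

Minimize: z = 27y1 + 51y2 + 17y3 + 44y4

Subject to:
  2y1 + 2y2 + 4y3 + 4y4 ≥ 8
  2y1 + 5y2 + y3 + 4y4 ≥ 5
  y1, y2, y3, y4 ≥ 0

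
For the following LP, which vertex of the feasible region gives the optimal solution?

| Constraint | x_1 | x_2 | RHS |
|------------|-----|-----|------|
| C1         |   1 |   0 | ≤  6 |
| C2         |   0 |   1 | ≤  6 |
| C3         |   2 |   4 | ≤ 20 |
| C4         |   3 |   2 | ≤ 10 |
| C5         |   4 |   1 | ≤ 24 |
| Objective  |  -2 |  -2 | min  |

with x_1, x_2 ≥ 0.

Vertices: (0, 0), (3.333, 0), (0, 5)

Evaluate the objective at each vertex of the feasible region:
  z(0, 0) = 0
  z(3.333, 0) = -6.667
  z(0, 5) = -10  ←
The minimum is at x_1 = 0, x_2 = 5.

(0, 5)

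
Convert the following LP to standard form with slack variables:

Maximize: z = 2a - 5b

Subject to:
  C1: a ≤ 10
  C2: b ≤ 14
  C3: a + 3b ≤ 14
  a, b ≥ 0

max z = 2a - 5b

s.t.
  a + s1 = 10
  b + s2 = 14
  a + 3b + s3 = 14
  a, b, s1, s2, s3 ≥ 0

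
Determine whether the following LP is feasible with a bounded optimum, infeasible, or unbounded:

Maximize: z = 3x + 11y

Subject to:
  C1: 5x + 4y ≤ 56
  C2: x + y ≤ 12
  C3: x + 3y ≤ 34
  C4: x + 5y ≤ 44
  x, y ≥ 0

Feasible with a bounded optimal solution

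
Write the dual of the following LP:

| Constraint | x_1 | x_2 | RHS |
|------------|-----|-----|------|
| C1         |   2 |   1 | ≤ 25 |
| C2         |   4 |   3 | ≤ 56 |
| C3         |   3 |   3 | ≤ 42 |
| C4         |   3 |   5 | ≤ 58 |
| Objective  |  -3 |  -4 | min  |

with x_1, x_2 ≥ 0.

Primal min cᵀx s.t. Ax ≤ b, x ≥ 0  →  Dual max −bᵀy s.t. Aᵀy ≥ −c, y ≥ 0.

Maximize: z = -25y1 - 56y2 - 42y3 - 58y4

Subject to:
  2y1 + 4y2 + 3y3 + 3y4 ≥ 3
  y1 + 3y2 + 3y3 + 5y4 ≥ 4
  y1, y2, y3, y4 ≥ 0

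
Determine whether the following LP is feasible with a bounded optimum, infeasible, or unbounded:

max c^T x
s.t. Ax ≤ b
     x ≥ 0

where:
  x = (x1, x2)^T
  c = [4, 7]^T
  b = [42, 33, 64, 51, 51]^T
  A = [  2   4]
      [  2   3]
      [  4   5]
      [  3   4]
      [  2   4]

Feasible with a bounded optimal solution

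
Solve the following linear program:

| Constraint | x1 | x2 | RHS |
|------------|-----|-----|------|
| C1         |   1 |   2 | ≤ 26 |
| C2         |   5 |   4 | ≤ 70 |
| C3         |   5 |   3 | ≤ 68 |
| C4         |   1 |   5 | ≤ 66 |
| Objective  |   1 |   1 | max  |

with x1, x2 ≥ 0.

Evaluate the objective at each vertex of the feasible region:
  z(0, 0) = 0
  z(13.6, 0) = 13.6
  z(12.4, 2) = 14.4
  z(6, 10) = 16  ←
  z(0, 13) = 13
The maximum is at x1 = 6, x2 = 10.

x1 = 6, x2 = 10, z = 16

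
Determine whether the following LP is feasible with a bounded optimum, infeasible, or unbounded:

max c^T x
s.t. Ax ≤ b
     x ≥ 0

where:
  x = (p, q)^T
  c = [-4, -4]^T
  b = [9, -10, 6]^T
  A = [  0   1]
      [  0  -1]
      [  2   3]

Infeasible (no feasible solution exists)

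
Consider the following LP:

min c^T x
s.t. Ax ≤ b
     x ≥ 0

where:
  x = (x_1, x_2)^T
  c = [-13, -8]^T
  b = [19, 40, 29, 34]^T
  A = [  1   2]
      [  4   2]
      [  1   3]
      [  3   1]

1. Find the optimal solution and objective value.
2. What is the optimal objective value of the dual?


1. x_1 = 7, x_2 = 6, z = -139
2. -139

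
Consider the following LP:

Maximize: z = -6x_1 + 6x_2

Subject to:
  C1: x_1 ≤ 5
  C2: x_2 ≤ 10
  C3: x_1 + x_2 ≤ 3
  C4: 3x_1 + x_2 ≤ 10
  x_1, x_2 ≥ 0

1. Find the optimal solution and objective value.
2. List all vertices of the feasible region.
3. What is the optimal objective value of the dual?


1. x_1 = 0, x_2 = 3, z = 18
2. (0, 0), (3, 0), (0, 3)
3. 18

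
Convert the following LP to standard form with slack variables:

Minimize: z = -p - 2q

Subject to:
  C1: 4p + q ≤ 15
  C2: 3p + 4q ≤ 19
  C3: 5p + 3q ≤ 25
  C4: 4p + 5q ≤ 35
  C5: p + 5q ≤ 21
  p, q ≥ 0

min z = -p - 2q

s.t.
  4p + q + s1 = 15
  3p + 4q + s2 = 19
  5p + 3q + s3 = 25
  4p + 5q + s4 = 35
  p + 5q + s5 = 21
  p, q, s1, s2, s3, s4, s5 ≥ 0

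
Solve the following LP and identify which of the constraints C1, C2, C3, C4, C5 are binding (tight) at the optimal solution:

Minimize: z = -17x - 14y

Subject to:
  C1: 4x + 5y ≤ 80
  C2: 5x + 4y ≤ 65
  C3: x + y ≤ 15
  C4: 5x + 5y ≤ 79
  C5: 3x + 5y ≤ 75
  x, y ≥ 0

At x = 5, y = 10, compute slack b - a·x for each constraint:
  C1: 80 − 70 = 10  (slack)
  C2: 65 − 65 = 0  (binding)
  C3: 15 − 15 = 0  (binding)
  C4: 79 − 75 = 4  (slack)
  C5: 75 − 65 = 10  (slack)

Optimal: x = 5, y = 10
Binding: C2, C3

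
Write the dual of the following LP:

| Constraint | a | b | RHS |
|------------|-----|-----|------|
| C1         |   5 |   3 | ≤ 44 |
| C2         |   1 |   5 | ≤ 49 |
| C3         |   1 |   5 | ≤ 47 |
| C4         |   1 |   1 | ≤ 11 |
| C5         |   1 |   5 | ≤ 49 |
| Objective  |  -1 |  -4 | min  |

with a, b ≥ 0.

Primal min cᵀx s.t. Ax ≤ b, x ≥ 0  →  Dual max −bᵀy s.t. Aᵀy ≥ −c, y ≥ 0.

Maximize: z = -44y1 - 49y2 - 47y3 - 11y4 - 49y5

Subject to:
  5y1 + y2 + y3 + y4 + y5 ≥ 1
  3y1 + 5y2 + 5y3 + y4 + 5y5 ≥ 4
  y1, y2, y3, y4, y5 ≥ 0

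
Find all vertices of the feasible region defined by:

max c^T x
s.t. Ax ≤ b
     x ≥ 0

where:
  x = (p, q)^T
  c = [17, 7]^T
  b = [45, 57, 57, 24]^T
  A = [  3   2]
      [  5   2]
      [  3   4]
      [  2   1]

(0, 0), (11.4, 0), (9, 6), (7.8, 8.4), (0, 14.25)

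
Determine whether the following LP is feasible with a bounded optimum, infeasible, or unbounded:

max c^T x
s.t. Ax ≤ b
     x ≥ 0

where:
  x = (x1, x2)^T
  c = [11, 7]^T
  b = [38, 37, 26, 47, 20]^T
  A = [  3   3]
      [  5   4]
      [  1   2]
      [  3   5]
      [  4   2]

Feasible with a bounded optimal solution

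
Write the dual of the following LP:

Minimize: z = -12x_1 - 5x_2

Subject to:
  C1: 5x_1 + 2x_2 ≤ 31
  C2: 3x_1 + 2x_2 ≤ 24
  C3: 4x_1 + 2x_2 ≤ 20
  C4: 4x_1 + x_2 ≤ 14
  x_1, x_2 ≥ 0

Primal min cᵀx s.t. Ax ≤ b, x ≥ 0  →  Dual max −bᵀy s.t. Aᵀy ≥ −c, y ≥ 0.

Maximize: z = -31y1 - 24y2 - 20y3 - 14y4

Subject to:
  5y1 + 3y2 + 4y3 + 4y4 ≥ 12
  2y1 + 2y2 + 2y3 + y4 ≥ 5
  y1, y2, y3, y4 ≥ 0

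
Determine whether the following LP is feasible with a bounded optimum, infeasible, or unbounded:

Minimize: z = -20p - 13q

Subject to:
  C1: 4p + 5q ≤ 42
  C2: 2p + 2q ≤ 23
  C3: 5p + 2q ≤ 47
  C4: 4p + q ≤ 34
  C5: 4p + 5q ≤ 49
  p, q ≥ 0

Feasible with a bounded optimal solution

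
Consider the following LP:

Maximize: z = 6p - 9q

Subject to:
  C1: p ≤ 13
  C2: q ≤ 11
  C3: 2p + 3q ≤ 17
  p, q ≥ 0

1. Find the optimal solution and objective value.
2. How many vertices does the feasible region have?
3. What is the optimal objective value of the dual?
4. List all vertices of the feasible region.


1. p = 8.5, q = 0, z = 51
2. 3
3. 51
4. (0, 0), (8.5, 0), (0, 5.667)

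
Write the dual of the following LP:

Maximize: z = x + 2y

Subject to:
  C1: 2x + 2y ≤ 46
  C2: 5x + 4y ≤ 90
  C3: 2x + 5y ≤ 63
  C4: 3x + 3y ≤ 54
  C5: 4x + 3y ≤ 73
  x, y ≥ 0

Primal max cᵀx s.t. Ax ≤ b, x ≥ 0  →  Dual min bᵀy s.t. Aᵀy ≥ c, y ≥ 0.

Minimize: z = 46y1 + 90y2 + 63y3 + 54y4 + 73y5

Subject to:
  2y1 + 5y2 + 2y3 + 3y4 + 4y5 ≥ 1
  2y1 + 4y2 + 5y3 + 3y4 + 3y5 ≥ 2
  y1, y2, y3, y4, y5 ≥ 0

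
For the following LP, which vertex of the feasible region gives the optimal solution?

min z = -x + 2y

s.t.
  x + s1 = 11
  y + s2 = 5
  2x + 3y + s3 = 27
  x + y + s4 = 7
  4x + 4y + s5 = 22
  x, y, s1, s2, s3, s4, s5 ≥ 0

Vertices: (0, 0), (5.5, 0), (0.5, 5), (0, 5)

Evaluate the objective at each vertex of the feasible region:
  z(0, 0) = 0
  z(5.5, 0) = -5.5  ←
  z(0.5, 5) = 9.5
  z(0, 5) = 10
The minimum is at x = 5.5, y = 0.

(5.5, 0)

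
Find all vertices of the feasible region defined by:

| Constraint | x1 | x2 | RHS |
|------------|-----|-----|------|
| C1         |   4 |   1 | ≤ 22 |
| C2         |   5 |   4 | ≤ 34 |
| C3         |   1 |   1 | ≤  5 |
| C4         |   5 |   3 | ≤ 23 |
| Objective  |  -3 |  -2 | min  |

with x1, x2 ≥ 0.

(0, 0), (4.6, 0), (4, 1), (0, 5)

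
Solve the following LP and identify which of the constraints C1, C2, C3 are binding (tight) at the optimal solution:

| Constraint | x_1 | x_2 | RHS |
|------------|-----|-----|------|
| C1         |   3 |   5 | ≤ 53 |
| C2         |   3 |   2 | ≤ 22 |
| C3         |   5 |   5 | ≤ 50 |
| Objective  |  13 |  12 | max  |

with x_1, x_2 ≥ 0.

At x_1 = 2, x_2 = 8, compute slack b - a·x for each constraint:
  C1: 53 − 46 = 7  (slack)
  C2: 22 − 22 = 0  (binding)
  C3: 50 − 50 = 0  (binding)

Optimal: x_1 = 2, x_2 = 8
Binding: C2, C3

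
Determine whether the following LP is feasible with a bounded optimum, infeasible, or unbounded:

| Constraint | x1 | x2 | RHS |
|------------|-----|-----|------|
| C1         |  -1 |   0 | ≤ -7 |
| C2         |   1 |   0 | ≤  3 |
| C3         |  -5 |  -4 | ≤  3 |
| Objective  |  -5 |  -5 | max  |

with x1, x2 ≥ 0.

Infeasible (no feasible solution exists)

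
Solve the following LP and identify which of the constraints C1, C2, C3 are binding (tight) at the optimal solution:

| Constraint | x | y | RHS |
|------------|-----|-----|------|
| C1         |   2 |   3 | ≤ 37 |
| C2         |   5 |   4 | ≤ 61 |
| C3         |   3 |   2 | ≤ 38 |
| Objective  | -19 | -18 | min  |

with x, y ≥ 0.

At x = 5, y = 9, compute slack b - a·x for each constraint:
  C1: 37 − 37 = 0  (binding)
  C2: 61 − 61 = 0  (binding)
  C3: 38 − 33 = 5  (slack)

Optimal: x = 5, y = 9
Binding: C1, C2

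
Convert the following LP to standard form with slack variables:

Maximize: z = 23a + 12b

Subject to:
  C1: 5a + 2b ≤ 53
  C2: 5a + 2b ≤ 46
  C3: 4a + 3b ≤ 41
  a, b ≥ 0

max z = 23a + 12b

s.t.
  5a + 2b + s1 = 53
  5a + 2b + s2 = 46
  4a + 3b + s3 = 41
  a, b, s1, s2, s3 ≥ 0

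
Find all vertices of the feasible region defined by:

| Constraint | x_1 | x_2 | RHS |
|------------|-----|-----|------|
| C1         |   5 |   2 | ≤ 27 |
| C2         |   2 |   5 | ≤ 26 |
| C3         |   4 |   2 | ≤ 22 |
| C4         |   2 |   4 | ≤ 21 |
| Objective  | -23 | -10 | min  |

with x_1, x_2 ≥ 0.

(0, 0), (5.4, 0), (5, 1), (3.833, 3.333), (0.5, 5), (0, 5.2)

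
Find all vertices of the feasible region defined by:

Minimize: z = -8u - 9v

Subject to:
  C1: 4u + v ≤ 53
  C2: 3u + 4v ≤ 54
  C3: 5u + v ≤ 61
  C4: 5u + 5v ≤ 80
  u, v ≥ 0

(0, 0), (12.2, 0), (11.25, 4.75), (10, 6), (0, 13.5)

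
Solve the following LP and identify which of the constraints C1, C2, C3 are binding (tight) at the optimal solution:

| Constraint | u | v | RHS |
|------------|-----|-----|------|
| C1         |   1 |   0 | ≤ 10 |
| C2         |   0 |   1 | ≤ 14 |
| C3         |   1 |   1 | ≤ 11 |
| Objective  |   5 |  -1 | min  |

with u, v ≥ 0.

At u = 0, v = 11, compute slack b - a·x for each constraint:
  C1: 10 − 0 = 10  (slack)
  C2: 14 − 11 = 3  (slack)
  C3: 11 − 11 = 0  (binding)

Optimal: u = 0, v = 11
Binding: C3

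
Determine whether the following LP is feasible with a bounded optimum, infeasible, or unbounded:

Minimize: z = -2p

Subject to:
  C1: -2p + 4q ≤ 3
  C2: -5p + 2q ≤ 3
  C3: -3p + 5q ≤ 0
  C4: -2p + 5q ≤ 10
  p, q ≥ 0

Unbounded (objective can decrease without bound)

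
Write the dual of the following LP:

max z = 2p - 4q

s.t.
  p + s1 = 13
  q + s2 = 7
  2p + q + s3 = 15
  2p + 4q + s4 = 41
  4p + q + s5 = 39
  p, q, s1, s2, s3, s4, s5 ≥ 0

Primal max cᵀx s.t. Ax ≤ b, x ≥ 0  →  Dual min bᵀy s.t. Aᵀy ≥ c, y ≥ 0.

Minimize: z = 13y1 + 7y2 + 15y3 + 41y4 + 39y5

Subject to:
  y1 + 2y3 + 2y4 + 4y5 ≥ 2
  y2 + y3 + 4y4 + y5 ≥ -4
  y1, y2, y3, y4, y5 ≥ 0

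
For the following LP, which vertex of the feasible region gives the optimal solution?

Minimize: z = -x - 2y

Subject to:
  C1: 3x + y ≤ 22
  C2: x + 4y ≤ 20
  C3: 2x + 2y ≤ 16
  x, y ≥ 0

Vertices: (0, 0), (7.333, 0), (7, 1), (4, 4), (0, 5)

Evaluate the objective at each vertex of the feasible region:
  z(0, 0) = 0
  z(7.333, 0) = -7.333
  z(7, 1) = -9
  z(4, 4) = -12  ←
  z(0, 5) = -10
The minimum is at x = 4, y = 4.

(4, 4)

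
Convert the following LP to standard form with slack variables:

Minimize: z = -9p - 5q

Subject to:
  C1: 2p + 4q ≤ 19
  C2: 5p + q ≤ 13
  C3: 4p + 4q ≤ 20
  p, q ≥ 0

min z = -9p - 5q

s.t.
  2p + 4q + s1 = 19
  5p + q + s2 = 13
  4p + 4q + s3 = 20
  p, q, s1, s2, s3 ≥ 0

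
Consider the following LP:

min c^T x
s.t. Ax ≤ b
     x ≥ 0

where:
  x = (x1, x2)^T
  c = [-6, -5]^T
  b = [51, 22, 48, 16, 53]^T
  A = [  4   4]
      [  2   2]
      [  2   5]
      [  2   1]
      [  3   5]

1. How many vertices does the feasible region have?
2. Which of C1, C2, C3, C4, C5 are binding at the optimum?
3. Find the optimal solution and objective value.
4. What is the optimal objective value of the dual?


1. 5
2. C2, C4
3. x1 = 5, x2 = 6, z = -60
4. -60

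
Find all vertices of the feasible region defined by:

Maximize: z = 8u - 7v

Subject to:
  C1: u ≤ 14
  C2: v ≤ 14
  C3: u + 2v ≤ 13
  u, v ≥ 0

(0, 0), (13, 0), (0, 6.5)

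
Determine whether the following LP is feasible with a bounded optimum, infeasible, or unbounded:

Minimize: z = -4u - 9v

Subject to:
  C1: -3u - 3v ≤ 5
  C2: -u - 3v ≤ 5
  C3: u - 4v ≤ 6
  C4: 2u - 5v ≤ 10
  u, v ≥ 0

Unbounded (objective can decrease without bound)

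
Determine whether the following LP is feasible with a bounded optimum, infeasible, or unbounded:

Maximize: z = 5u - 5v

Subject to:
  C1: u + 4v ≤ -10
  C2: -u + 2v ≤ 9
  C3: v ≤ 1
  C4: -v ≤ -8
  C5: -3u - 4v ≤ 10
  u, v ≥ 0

Infeasible (no feasible solution exists)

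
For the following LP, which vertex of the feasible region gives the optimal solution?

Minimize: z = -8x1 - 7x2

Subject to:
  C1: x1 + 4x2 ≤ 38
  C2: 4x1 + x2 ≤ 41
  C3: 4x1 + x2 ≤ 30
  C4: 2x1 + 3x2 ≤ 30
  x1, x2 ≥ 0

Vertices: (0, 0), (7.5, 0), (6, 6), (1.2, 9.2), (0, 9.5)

Evaluate the objective at each vertex of the feasible region:
  z(0, 0) = 0
  z(7.5, 0) = -60
  z(6, 6) = -90  ←
  z(1.2, 9.2) = -74
  z(0, 9.5) = -66.5
The minimum is at x1 = 6, x2 = 6.

(6, 6)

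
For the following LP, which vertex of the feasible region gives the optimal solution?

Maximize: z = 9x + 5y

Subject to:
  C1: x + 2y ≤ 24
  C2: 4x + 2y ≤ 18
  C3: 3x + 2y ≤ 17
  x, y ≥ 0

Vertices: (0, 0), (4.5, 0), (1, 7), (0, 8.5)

Evaluate the objective at each vertex of the feasible region:
  z(0, 0) = 0
  z(4.5, 0) = 40.5
  z(1, 7) = 44  ←
  z(0, 8.5) = 42.5
The maximum is at x = 1, y = 7.

(1, 7)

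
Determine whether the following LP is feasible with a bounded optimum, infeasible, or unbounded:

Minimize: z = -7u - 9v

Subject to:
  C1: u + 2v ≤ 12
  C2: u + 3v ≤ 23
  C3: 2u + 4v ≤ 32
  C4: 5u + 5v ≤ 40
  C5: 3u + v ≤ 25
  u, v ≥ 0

Feasible with a bounded optimal solution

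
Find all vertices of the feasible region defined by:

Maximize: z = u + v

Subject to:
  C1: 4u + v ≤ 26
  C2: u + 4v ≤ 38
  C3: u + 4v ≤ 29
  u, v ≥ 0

(0, 0), (6.5, 0), (5, 6), (0, 7.25)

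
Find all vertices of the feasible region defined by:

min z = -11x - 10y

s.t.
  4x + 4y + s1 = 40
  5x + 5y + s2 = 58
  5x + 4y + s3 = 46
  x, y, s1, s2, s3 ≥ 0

(0, 0), (9.2, 0), (6, 4), (0, 10)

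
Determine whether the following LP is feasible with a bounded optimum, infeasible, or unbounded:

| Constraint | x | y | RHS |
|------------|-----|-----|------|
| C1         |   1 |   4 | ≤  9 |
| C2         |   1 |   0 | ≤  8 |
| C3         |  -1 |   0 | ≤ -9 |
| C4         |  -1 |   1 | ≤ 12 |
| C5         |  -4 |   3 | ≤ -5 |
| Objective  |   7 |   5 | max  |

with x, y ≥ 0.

Infeasible (no feasible solution exists)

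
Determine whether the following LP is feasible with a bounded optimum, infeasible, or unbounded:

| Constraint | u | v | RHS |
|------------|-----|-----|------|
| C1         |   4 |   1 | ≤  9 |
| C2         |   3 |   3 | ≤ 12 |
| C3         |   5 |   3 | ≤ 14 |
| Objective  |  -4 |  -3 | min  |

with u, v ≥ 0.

Feasible with a bounded optimal solution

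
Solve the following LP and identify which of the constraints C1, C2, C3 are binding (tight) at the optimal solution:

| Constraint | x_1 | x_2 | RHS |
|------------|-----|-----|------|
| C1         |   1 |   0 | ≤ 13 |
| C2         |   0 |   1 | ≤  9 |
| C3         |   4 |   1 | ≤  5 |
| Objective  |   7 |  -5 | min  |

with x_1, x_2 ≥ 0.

At x_1 = 0, x_2 = 5, compute slack b - a·x for each constraint:
  C1: 13 − 0 = 13  (slack)
  C2: 9 − 5 = 4  (slack)
  C3: 5 − 5 = 0  (binding)

Optimal: x_1 = 0, x_2 = 5
Binding: C3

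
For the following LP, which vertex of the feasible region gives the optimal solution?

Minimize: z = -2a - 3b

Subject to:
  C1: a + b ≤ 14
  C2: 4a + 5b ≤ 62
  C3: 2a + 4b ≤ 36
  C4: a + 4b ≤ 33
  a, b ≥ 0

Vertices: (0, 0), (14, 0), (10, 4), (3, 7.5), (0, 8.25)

Evaluate the objective at each vertex of the feasible region:
  z(0, 0) = 0
  z(14, 0) = -28
  z(10, 4) = -32  ←
  z(3, 7.5) = -28.5
  z(0, 8.25) = -24.75
The minimum is at a = 10, b = 4.

(10, 4)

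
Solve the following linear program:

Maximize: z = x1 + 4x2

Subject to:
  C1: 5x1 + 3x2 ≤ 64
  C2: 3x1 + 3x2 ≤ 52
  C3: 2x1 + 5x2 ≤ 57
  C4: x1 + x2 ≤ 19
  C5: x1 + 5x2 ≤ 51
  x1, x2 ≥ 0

Evaluate the objective at each vertex of the feasible region:
  z(0, 0) = 0
  z(12.8, 0) = 12.8
  z(7.842, 8.263) = 40.89
  z(6, 9) = 42  ←
  z(0, 10.2) = 40.8
The maximum is at x1 = 6, x2 = 9.

x1 = 6, x2 = 9, z = 42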